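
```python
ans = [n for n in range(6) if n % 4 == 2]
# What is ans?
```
Trace:
  n=0
  n=1
  n=2
  n=3
  n=4
  n=5
  ans=[2]

Final answer: [2]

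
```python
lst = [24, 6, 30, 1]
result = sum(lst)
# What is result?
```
Trace:
  lst=[24, 6, 30, 1]
  lst=[24, 6, 30, 1], result=61

Final answer: 61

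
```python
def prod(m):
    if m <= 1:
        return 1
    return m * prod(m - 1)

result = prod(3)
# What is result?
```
Call trace:
prod(m=3)
  prod(m=2)
    prod(m=1)
    -> return 1
  -> return 2
-> return 6

Final answer: 6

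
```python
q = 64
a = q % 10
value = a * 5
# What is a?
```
Trace:
  q=64
  q=64, a=4
  q=64, a=4, value=20

Final answer: 4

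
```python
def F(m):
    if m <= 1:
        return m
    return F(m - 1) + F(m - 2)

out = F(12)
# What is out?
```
Call trace (a repeated sub-call is expanded the first time; later identical calls just restate its return value):
F(m=12)
  F(m=11)
    F(m=10)
      F(m=9)
        F(m=8)
          F(m=7)
            F(m=6)
              F(m=5)
                F(m=4)
                  F(m=3)
                    F(m=2)
                      F(m=1)
                      -> return 1
                      F(m=0)
                      -> return 0
                    -> return 1
                    F(m=1)
                    -> return 1
                  -> return 2
                  F(m=2) -> return 1  (same call as traced above)
                -> return 3
                F(m=3) -> return 2  (same call as traced above)
              -> return 5
              F(m=4) -> return 3  (same call as traced above)
            -> return 8
            F(m=5) -> return 5  (same call as traced above)
          -> return 13
          F(m=6) -> return 8  (same call as traced above)
        -> return 21
        F(m=7) -> return 13  (same call as traced above)
      -> return 34
      F(m=8) -> return 21  (same call as traced above)
    -> return 55
    F(m=9) -> return 34  (same call as traced above)
  -> return 89
  F(m=10) -> return 55  (same call as traced above)
-> return 144

Final answer: 144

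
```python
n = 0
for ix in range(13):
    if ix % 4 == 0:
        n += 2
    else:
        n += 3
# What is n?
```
Trace:
  n=0
  n=2, ix=0
  n=5, ix=1
  n=8, ix=2
  n=11, ix=3
  n=13, ix=4
  n=16, ix=5
  n=19, ix=6
  n=22, ix=7
  n=24, ix=8
  n=27, ix=9
  n=30, ix=10
  n=33, ix=11
  n=35, ix=12

Final answer: 35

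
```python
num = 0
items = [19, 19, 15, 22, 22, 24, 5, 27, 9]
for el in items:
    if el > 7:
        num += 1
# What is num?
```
Trace:
  num=0
  num=1, el=19
  num=2, el=19
  num=3, el=15
  num=4, el=22
  num=5, el=22
  num=6, el=24
  num=6, el=5
  num=7, el=27
  num=8, el=9

Final answer: 8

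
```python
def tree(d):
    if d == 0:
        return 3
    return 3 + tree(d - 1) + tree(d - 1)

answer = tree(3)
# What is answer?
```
Call trace (a repeated sub-call is expanded the first time; later identical calls just restate its return value):
tree(d=3)
  tree(d=2)
    tree(d=1)
      tree(d=0)
      -> return 3
      tree(d=0)
      -> return 3
    -> return 9
    tree(d=1) -> return 9  (same call as traced above)
  -> return 21
  tree(d=2) -> return 21  (same call as traced above)
-> return 45

Final answer: 45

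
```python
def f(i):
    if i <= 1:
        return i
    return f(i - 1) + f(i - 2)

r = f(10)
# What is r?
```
Call trace (a repeated sub-call is expanded the first time; later identical calls just restate its return value):
f(i=10)
  f(i=9)
    f(i=8)
      f(i=7)
        f(i=6)
          f(i=5)
            f(i=4)
              f(i=3)
                f(i=2)
                  f(i=1)
                  -> return 1
                  f(i=0)
                  -> return 0
                -> return 1
                f(i=1)
                -> return 1
              -> return 2
              f(i=2) -> return 1  (same call as traced above)
            -> return 3
            f(i=3) -> return 2  (same call as traced above)
          -> return 5
          f(i=4) -> return 3  (same call as traced above)
        -> return 8
        f(i=5) -> return 5  (same call as traced above)
      -> return 13
      f(i=6) -> return 8  (same call as traced above)
    -> return 21
    f(i=7) -> return 13  (same call as traced above)
  -> return 34
  f(i=8) -> return 21  (same call as traced above)
-> return 55

Final answer: 55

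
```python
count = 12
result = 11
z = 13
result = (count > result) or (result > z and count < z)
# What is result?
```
Trace:
  count=12
  count=12, result=11
  count=12, result=11, z=13
  count=12, result=True, z=13

Final answer: True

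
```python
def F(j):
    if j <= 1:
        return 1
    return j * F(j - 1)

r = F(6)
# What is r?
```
Call trace:
F(j=6)
  F(j=5)
    F(j=4)
      F(j=3)
        F(j=2)
          F(j=1)
          -> return 1
        -> return 2
      -> return 6
    -> return 24
  -> return 120
-> return 720

Final answer: 720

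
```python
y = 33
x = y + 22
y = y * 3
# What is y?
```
Trace:
  y=33
  y=33, x=55
  y=99, x=55

Final answer: 99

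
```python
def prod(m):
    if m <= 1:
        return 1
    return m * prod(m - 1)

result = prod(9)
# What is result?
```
Call trace:
prod(m=9)
  prod(m=8)
    prod(m=7)
      prod(m=6)
        prod(m=5)
          prod(m=4)
            prod(m=3)
              prod(m=2)
                prod(m=1)
                -> return 1
              -> return 2
            -> return 6
          -> return 24
        -> return 120
      -> return 720
    -> return 5040
  -> return 40320
-> return 362880

Final answer: 362880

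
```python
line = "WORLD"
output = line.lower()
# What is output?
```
Trace:
  line='WORLD'
  line='WORLD', output='world'

Final answer: 'world'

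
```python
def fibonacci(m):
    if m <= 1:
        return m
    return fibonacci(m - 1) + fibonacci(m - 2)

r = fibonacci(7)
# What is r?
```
Call trace (a repeated sub-call is expanded the first time; later identical calls just restate its return value):
fibonacci(m=7)
  fibonacci(m=6)
    fibonacci(m=5)
      fibonacci(m=4)
        fibonacci(m=3)
          fibonacci(m=2)
            fibonacci(m=1)
            -> return 1
            fibonacci(m=0)
            -> return 0
          -> return 1
          fibonacci(m=1)
          -> return 1
        -> return 2
        fibonacci(m=2) -> return 1  (same call as traced above)
      -> return 3
      fibonacci(m=3) -> return 2  (same call as traced above)
    -> return 5
    fibonacci(m=4) -> return 3  (same call as traced above)
  -> return 8
  fibonacci(m=5) -> return 5  (same call as traced above)
-> return 13

Final answer: 13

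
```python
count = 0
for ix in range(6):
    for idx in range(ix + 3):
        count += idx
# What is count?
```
Trace:
  count=0
  count=0, ix=0, idx=0
  count=1, ix=0, idx=1
  count=3, ix=0, idx=2
  count=3, ix=1, idx=0
  count=4, ix=1, idx=1
  count=6, ix=1, idx=2
  count=9, ix=1, idx=3
  count=9, ix=2, idx=0
  count=10, ix=2, idx=1
  count=12, ix=2, idx=2
  count=15, ix=2, idx=3
  count=19, ix=2, idx=4
  count=19, ix=3, idx=0
  count=20, ix=3, idx=1
  count=22, ix=3, idx=2
  count=25, ix=3, idx=3
  count=29, ix=3, idx=4
  count=34, ix=3, idx=5
  count=34, ix=4, idx=0
  count=35, ix=4, idx=1
  count=37, ix=4, idx=2
  count=40, ix=4, idx=3
  count=44, ix=4, idx=4
  count=49, ix=4, idx=5
  count=55, ix=4, idx=6
  count=55, ix=5, idx=0
  count=56, ix=5, idx=1
  count=58, ix=5, idx=2
  count=61, ix=5, idx=3
  count=65, ix=5, idx=4
  count=70, ix=5, idx=5
  count=76, ix=5, idx=6
  count=83, ix=5, idx=7

Final answer: 83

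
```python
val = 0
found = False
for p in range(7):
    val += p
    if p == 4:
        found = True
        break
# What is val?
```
Trace:
  val=0
  val=0, found=False
  val=0, found=False, p=0
  val=1, found=False, p=1
  val=3, found=False, p=2
  val=6, found=False, p=3
  val=10, found=True, p=4

Final answer: 10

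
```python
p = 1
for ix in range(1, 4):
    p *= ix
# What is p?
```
Trace:
  p=1
  p=1, ix=1
  p=2, ix=2
  p=6, ix=3

Final answer: 6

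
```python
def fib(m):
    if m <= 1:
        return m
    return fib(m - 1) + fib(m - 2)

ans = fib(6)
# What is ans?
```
Call trace (a repeated sub-call is expanded the first time; later identical calls just restate its return value):
fib(m=6)
  fib(m=5)
    fib(m=4)
      fib(m=3)
        fib(m=2)
          fib(m=1)
          -> return 1
          fib(m=0)
          -> return 0
        -> return 1
        fib(m=1)
        -> return 1
      -> return 2
      fib(m=2) -> return 1  (same call as traced above)
    -> return 3
    fib(m=3) -> return 2  (same call as traced above)
  -> return 5
  fib(m=4) -> return 3  (same call as traced above)
-> return 8

Final answer: 8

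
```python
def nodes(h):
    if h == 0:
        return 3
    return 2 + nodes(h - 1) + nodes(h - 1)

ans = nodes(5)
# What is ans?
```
Call trace (a repeated sub-call is expanded the first time; later identical calls just restate its return value):
nodes(h=5)
  nodes(h=4)
    nodes(h=3)
      nodes(h=2)
        nodes(h=1)
          nodes(h=0)
          -> return 3
          nodes(h=0)
          -> return 3
        -> return 8
        nodes(h=1) -> return 8  (same call as traced above)
      -> return 18
      nodes(h=2) -> return 18  (same call as traced above)
    -> return 38
    nodes(h=3) -> return 38  (same call as traced above)
  -> return 78
  nodes(h=4) -> return 78  (same call as traced above)
-> return 158

Final answer: 158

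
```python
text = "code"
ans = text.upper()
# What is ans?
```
Trace:
  text='code'
  text='code', ans='CODE'

Final answer: 'CODE'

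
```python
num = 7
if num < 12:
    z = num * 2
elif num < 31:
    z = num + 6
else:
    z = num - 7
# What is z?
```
Trace:
  num=7
  num=7, z=14

Final answer: 14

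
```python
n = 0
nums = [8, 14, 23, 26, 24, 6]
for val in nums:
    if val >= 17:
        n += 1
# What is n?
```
Trace:
  n=0
  n=0, val=8
  n=0, val=14
  n=1, val=23
  n=2, val=26
  n=3, val=24
  n=3, val=6

Final answer: 3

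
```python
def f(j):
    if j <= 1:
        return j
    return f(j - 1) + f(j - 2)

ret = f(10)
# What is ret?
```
Call trace (a repeated sub-call is expanded the first time; later identical calls just restate its return value):
f(j=10)
  f(j=9)
    f(j=8)
      f(j=7)
        f(j=6)
          f(j=5)
            f(j=4)
              f(j=3)
                f(j=2)
                  f(j=1)
                  -> return 1
                  f(j=0)
                  -> return 0
                -> return 1
                f(j=1)
                -> return 1
              -> return 2
              f(j=2) -> return 1  (same call as traced above)
            -> return 3
            f(j=3) -> return 2  (same call as traced above)
          -> return 5
          f(j=4) -> return 3  (same call as traced above)
        -> return 8
        f(j=5) -> return 5  (same call as traced above)
      -> return 13
      f(j=6) -> return 8  (same call as traced above)
    -> return 21
    f(j=7) -> return 13  (same call as traced above)
  -> return 34
  f(j=8) -> return 21  (same call as traced above)
-> return 55

Final answer: 55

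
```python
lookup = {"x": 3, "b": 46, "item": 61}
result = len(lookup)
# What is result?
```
Trace:
  lookup={'x': 3, 'b': 46, 'item': 61}
  lookup={'x': 3, 'b': 46, 'item': 61}, result=3

Final answer: 3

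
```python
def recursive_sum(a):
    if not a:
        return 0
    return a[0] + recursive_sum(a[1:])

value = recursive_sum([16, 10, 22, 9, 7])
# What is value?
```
Call trace:
recursive_sum(a=[16, 10, 22, 9, 7])
  recursive_sum(a=[10, 22, 9, 7])
    recursive_sum(a=[22, 9, 7])
      recursive_sum(a=[9, 7])
        recursive_sum(a=[7])
          recursive_sum(a=[])
          -> return 0
        -> return 7
      -> return 16
    -> return 38
  -> return 48
-> return 64

Final answer: 64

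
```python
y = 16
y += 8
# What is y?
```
Trace:
  y=16
  y=24

Final answer: 24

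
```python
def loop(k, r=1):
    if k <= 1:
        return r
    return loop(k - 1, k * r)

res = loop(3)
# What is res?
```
Call trace:
loop(k=3, r=1)
  loop(k=2, r=3)
    loop(k=1, r=6)
    -> return 6
  -> return 6
-> return 6

Final answer: 6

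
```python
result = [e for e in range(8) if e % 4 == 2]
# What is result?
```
Trace:
  e=0
  e=1
  e=2
  e=3
  e=4
  e=5
  e=6
  e=7
  result=[2, 6]

Final answer: [2, 6]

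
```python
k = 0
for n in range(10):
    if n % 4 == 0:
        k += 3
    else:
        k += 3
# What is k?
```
Trace:
  k=0
  k=3, n=0
  k=6, n=1
  k=9, n=2
  k=12, n=3
  k=15, n=4
  k=18, n=5
  k=21, n=6
  k=24, n=7
  k=27, n=8
  k=30, n=9

Final answer: 30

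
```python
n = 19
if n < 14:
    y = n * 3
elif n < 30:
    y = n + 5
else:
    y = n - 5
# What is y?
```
Trace:
  n=19
  n=19, y=24

Final answer: 24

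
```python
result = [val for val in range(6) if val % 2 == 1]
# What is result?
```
Trace:
  val=0
  val=1
  val=2
  val=3
  val=4
  val=5
  result=[1, 3, 5]

Final answer: [1, 3, 5]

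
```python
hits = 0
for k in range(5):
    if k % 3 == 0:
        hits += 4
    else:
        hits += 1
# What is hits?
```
Trace:
  hits=0
  hits=4, k=0
  hits=5, k=1
  hits=6, k=2
  hits=10, k=3
  hits=11, k=4

Final answer: 11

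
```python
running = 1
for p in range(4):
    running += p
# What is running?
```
Trace:
  running=1
  running=1, p=0
  running=2, p=1
  running=4, p=2
  running=7, p=3

Final answer: 7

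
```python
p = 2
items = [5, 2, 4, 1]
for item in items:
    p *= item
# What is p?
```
Trace:
  p=2
  p=10, item=5
  p=20, item=2
  p=80, item=4
  p=80, item=1

Final answer: 80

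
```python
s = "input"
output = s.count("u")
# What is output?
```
Trace:
  s='input'
  s='input', output=1

Final answer: 1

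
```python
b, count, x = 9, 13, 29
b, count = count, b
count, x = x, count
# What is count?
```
Trace:
  b=9, count=13, x=29
  b=13, count=9, x=29
  b=13, count=29, x=9

Final answer: 29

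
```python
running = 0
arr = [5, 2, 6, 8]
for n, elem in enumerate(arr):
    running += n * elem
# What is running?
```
Trace:
  running=0
  running=0, n=0, elem=5
  running=2, n=1, elem=2
  running=14, n=2, elem=6
  running=38, n=3, elem=8

Final answer: 38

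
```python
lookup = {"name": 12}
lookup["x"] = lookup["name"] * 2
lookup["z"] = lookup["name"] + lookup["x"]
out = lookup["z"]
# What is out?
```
Trace:
  lookup={'name': 12}
  lookup={'name': 12, 'x': 24}
  lookup={'name': 12, 'x': 24, 'z': 36}
  lookup={'name': 12, 'x': 24, 'z': 36}, out=36

Final answer: 36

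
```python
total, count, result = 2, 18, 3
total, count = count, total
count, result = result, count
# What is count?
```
Trace:
  total=2, count=18, result=3
  total=18, count=2, result=3
  total=18, count=3, result=2

Final answer: 3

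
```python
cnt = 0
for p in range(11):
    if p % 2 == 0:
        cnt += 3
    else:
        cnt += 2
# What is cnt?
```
Trace:
  cnt=0
  cnt=3, p=0
  cnt=5, p=1
  cnt=8, p=2
  cnt=10, p=3
  cnt=13, p=4
  cnt=15, p=5
  cnt=18, p=6
  cnt=20, p=7
  cnt=23, p=8
  cnt=25, p=9
  cnt=28, p=10

Final answer: 28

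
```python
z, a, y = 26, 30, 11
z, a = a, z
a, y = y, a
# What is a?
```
Trace:
  z=26, a=30, y=11
  z=30, a=26, y=11
  z=30, a=11, y=26

Final answer: 11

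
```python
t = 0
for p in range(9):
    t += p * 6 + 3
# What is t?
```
Trace:
  t=0
  t=3, p=0
  t=12, p=1
  t=27, p=2
  t=48, p=3
  t=75, p=4
  t=108, p=5
  t=147, p=6
  t=192, p=7
  t=243, p=8

Final answer: 243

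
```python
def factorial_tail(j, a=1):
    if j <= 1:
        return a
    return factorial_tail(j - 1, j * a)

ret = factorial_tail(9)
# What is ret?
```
Call trace:
factorial_tail(j=9, a=1)
  factorial_tail(j=8, a=9)
    factorial_tail(j=7, a=72)
      factorial_tail(j=6, a=504)
        factorial_tail(j=5, a=3024)
          factorial_tail(j=4, a=15120)
            factorial_tail(j=3, a=60480)
              factorial_tail(j=2, a=181440)
                factorial_tail(j=1, a=362880)
                -> return 362880
              -> return 362880
            -> return 362880
          -> return 362880
        -> return 362880
      -> return 362880
    -> return 362880
  -> return 362880
-> return 362880

Final answer: 362880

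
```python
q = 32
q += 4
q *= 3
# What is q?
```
Trace:
  q=32
  q=36
  q=108

Final answer: 108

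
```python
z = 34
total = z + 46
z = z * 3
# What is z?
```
Trace:
  z=34
  z=34, total=80
  z=102, total=80

Final answer: 102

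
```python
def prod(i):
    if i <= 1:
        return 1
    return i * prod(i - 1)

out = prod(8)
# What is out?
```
Call trace:
prod(i=8)
  prod(i=7)
    prod(i=6)
      prod(i=5)
        prod(i=4)
          prod(i=3)
            prod(i=2)
              prod(i=1)
              -> return 1
            -> return 2
          -> return 6
        -> return 24
      -> return 120
    -> return 720
  -> return 5040
-> return 40320

Final answer: 40320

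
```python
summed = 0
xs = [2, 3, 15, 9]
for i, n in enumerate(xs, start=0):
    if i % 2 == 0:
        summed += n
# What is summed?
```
Trace:
  summed=0
  summed=2, i=0, n=2
  summed=2, i=1, n=3
  summed=17, i=2, n=15
  summed=17, i=3, n=9

Final answer: 17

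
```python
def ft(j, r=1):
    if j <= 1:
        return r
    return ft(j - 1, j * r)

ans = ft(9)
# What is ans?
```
Call trace:
ft(j=9, r=1)
  ft(j=8, r=9)
    ft(j=7, r=72)
      ft(j=6, r=504)
        ft(j=5, r=3024)
          ft(j=4, r=15120)
            ft(j=3, r=60480)
              ft(j=2, r=181440)
                ft(j=1, r=362880)
                -> return 362880
              -> return 362880
            -> return 362880
          -> return 362880
        -> return 362880
      -> return 362880
    -> return 362880
  -> return 362880
-> return 362880

Final answer: 362880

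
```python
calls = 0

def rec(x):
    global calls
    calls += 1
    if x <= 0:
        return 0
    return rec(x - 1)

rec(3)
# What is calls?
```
Call trace:
rec(x=3)
  rec(x=2)
    rec(x=1)
      rec(x=0)
      -> return 0
    -> return 0
  -> return 0
-> return 0

calls is incremented once per call. rec is entered once for each x = 3, 2, 1, 0 (the x <= 0 call returns without recursing), i.e. 3 + 1 calls.
calls = 4

Final answer: 4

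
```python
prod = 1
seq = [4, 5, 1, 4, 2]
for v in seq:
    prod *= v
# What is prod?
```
Trace:
  prod=1
  prod=4, v=4
  prod=20, v=5
  prod=20, v=1
  prod=80, v=4
  prod=160, v=2

Final answer: 160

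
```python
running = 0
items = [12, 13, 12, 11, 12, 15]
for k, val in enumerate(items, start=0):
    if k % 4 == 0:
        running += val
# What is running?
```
Trace:
  running=0
  running=12, k=0, val=12
  running=12, k=1, val=13
  running=12, k=2, val=12
  running=12, k=3, val=11
  running=24, k=4, val=12
  running=24, k=5, val=15

Final answer: 24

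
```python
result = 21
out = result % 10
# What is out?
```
Trace:
  result=21
  result=21, out=1

Final answer: 1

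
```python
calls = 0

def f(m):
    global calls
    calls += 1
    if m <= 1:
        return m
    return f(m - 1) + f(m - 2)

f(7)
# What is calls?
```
Call trace (a repeated sub-call is expanded the first time; later identical calls just restate its return value):
f(m=7)
  f(m=6)
    f(m=5)
      f(m=4)
        f(m=3)
          f(m=2)
            f(m=1)
            -> return 1
            f(m=0)
            -> return 0
          -> return 1
          f(m=1)
          -> return 1
        -> return 2
        f(m=2) -> return 1  (same call as traced above)
      -> return 3
      f(m=3) -> return 2  (same call as traced above)
    -> return 5
    f(m=4) -> return 3  (same call as traced above)
  -> return 8
  f(m=5) -> return 5  (same call as traced above)
-> return 13

calls is incremented once per call, so count the calls in each subtree. Let C(m) = number of calls made by f(m).
C(0) = C(1) = 1 (base case, no recursion); C(m) = 1 + C(m - 1) + C(m - 2) otherwise.
C(2) = 1 + C(1) + C(0) = 1 + 1 + 1 = 3
C(3) = 1 + C(2) + C(1) = 1 + 3 + 1 = 5
C(4) = 1 + C(3) + C(2) = 1 + 5 + 3 = 9
C(5) = 1 + C(4) + C(3) = 1 + 9 + 5 = 15
C(6) = 1 + C(5) + C(4) = 1 + 15 + 9 = 25
C(7) = 1 + C(6) + C(5) = 1 + 25 + 15 = 41
calls = C(7) = 41

Final answer: 41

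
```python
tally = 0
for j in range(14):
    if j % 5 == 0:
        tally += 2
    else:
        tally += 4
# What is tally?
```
Trace:
  tally=0
  tally=2, j=0
  tally=6, j=1
  tally=10, j=2
  tally=14, j=3
  tally=18, j=4
  tally=20, j=5
  tally=24, j=6
  tally=28, j=7
  tally=32, j=8
  tally=36, j=9
  tally=38, j=10
  tally=42, j=11
  tally=46, j=12
  tally=50, j=13

Final answer: 50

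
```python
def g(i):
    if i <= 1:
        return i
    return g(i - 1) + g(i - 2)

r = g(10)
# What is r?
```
Call trace (a repeated sub-call is expanded the first time; later identical calls just restate its return value):
g(i=10)
  g(i=9)
    g(i=8)
      g(i=7)
        g(i=6)
          g(i=5)
            g(i=4)
              g(i=3)
                g(i=2)
                  g(i=1)
                  -> return 1
                  g(i=0)
                  -> return 0
                -> return 1
                g(i=1)
                -> return 1
              -> return 2
              g(i=2) -> return 1  (same call as traced above)
            -> return 3
            g(i=3) -> return 2  (same call as traced above)
          -> return 5
          g(i=4) -> return 3  (same call as traced above)
        -> return 8
        g(i=5) -> return 5  (same call as traced above)
      -> return 13
      g(i=6) -> return 8  (same call as traced above)
    -> return 21
    g(i=7) -> return 13  (same call as traced above)
  -> return 34
  g(i=8) -> return 21  (same call as traced above)
-> return 55

Final answer: 55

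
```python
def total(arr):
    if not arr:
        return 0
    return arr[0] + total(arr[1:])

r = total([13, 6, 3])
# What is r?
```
Call trace:
total(arr=[13, 6, 3])
  total(arr=[6, 3])
    total(arr=[3])
      total(arr=[])
      -> return 0
    -> return 3
  -> return 9
-> return 22

Final answer: 22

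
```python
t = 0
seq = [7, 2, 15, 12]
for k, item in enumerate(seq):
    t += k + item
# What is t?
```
Trace:
  t=0
  t=7, k=0, item=7
  t=10, k=1, item=2
  t=27, k=2, item=15
  t=42, k=3, item=12

Final answer: 42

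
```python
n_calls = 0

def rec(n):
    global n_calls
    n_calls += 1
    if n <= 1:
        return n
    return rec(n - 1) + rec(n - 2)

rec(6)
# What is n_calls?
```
Call trace (a repeated sub-call is expanded the first time; later identical calls just restate its return value):
rec(n=6)
  rec(n=5)
    rec(n=4)
      rec(n=3)
        rec(n=2)
          rec(n=1)
          -> return 1
          rec(n=0)
          -> return 0
        -> return 1
        rec(n=1)
        -> return 1
      -> return 2
      rec(n=2) -> return 1  (same call as traced above)
    -> return 3
    rec(n=3) -> return 2  (same call as traced above)
  -> return 5
  rec(n=4) -> return 3  (same call as traced above)
-> return 8

n_calls is incremented once per call, so count the calls in each subtree. Let C(n) = number of calls made by rec(n).
C(0) = C(1) = 1 (base case, no recursion); C(n) = 1 + C(n - 1) + C(n - 2) otherwise.
C(2) = 1 + C(1) + C(0) = 1 + 1 + 1 = 3
C(3) = 1 + C(2) + C(1) = 1 + 3 + 1 = 5
C(4) = 1 + C(3) + C(2) = 1 + 5 + 3 = 9
C(5) = 1 + C(4) + C(3) = 1 + 9 + 5 = 15
C(6) = 1 + C(5) + C(4) = 1 + 15 + 9 = 25
n_calls = C(6) = 25

Final answer: 25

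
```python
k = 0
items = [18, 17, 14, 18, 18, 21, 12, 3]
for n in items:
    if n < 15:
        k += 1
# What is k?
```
Trace:
  k=0
  k=0, n=18
  k=0, n=17
  k=1, n=14
  k=1, n=18
  k=1, n=18
  k=1, n=21
  k=2, n=12
  k=3, n=3

Final answer: 3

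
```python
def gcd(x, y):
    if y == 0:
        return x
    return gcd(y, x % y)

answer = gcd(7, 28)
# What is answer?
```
Call trace:
gcd(x=7, y=28)
  gcd(x=28, y=7)
    gcd(x=7, y=0)
    -> return 7
  -> return 7
-> return 7

Final answer: 7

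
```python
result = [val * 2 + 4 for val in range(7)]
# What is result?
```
Trace:
  val=0
  val=1
  val=2
  val=3
  val=4
  val=5
  val=6
  result=[4, 6, 8, 10, 12, 14, 16]

Final answer: [4, 6, 8, 10, 12, 14, 16]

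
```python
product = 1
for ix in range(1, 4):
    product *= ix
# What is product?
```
Trace:
  product=1
  product=1, ix=1
  product=2, ix=2
  product=6, ix=3

Final answer: 6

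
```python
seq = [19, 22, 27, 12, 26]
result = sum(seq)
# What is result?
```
Trace:
  seq=[19, 22, 27, 12, 26]
  seq=[19, 22, 27, 12, 26], result=106

Final answer: 106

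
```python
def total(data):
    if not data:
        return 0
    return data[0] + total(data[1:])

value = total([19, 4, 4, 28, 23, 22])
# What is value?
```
Call trace:
total(data=[19, 4, 4, 28, 23, 22])
  total(data=[4, 4, 28, 23, 22])
    total(data=[4, 28, 23, 22])
      total(data=[28, 23, 22])
        total(data=[23, 22])
          total(data=[22])
            total(data=[])
            -> return 0
          -> return 22
        -> return 45
      -> return 73
    -> return 77
  -> return 81
-> return 100

Final answer: 100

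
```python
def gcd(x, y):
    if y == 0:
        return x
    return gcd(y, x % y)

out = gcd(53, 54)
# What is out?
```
Call trace:
gcd(x=53, y=54)
  gcd(x=54, y=53)
    gcd(x=53, y=1)
      gcd(x=1, y=0)
      -> return 1
    -> return 1
  -> return 1
-> return 1

Final answer: 1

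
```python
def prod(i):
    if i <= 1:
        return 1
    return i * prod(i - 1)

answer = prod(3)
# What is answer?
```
Call trace:
prod(i=3)
  prod(i=2)
    prod(i=1)
    -> return 1
  -> return 2
-> return 6

Final answer: 6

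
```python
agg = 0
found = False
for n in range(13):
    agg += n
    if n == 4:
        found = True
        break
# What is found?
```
Trace:
  agg=0
  agg=0, found=False
  agg=0, found=False, n=0
  agg=1, found=False, n=1
  agg=3, found=False, n=2
  agg=6, found=False, n=3
  agg=10, found=True, n=4

Final answer: True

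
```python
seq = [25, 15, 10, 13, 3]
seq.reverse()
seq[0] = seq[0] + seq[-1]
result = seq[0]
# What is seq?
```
Trace:
  seq=[25, 15, 10, 13, 3]
  seq=[3, 13, 10, 15, 25]
  seq=[28, 13, 10, 15, 25]
  seq=[28, 13, 10, 15, 25], result=28

Final answer: [28, 13, 10, 15, 25]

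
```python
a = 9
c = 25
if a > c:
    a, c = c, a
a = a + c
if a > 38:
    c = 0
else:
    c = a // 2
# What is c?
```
Trace:
  a=9
  a=9, c=25
  a=9, c=25
  a=34, c=25
  a=34, c=17

Final answer: 17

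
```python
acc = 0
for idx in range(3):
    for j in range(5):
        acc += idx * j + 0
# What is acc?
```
Trace:
  acc=0
  acc=0, idx=0, j=0
  acc=0, idx=0, j=1
  acc=0, idx=0, j=2
  acc=0, idx=0, j=3
  acc=0, idx=0, j=4
  acc=0, idx=1, j=0
  acc=1, idx=1, j=1
  acc=3, idx=1, j=2
  acc=6, idx=1, j=3
  acc=10, idx=1, j=4
  acc=10, idx=2, j=0
  acc=12, idx=2, j=1
  acc=16, idx=2, j=2
  acc=22, idx=2, j=3
  acc=30, idx=2, j=4

Final answer: 30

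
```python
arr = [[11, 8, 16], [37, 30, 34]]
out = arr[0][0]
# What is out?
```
Trace:
  arr=[[11, 8, 16], [37, 30, 34]]
  arr=[[11, 8, 16], [37, 30, 34]], out=11

Final answer: 11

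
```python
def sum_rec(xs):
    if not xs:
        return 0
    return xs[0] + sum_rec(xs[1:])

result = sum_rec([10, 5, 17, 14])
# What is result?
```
Call trace:
sum_rec(xs=[10, 5, 17, 14])
  sum_rec(xs=[5, 17, 14])
    sum_rec(xs=[17, 14])
      sum_rec(xs=[14])
        sum_rec(xs=[])
        -> return 0
      -> return 14
    -> return 31
  -> return 36
-> return 46

Final answer: 46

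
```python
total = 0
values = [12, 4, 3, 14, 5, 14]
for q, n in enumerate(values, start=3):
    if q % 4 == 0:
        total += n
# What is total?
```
Trace:
  total=0
  total=0, q=3, n=12
  total=4, q=4, n=4
  total=4, q=5, n=3
  total=4, q=6, n=14
  total=4, q=7, n=5
  total=18, q=8, n=14

Final answer: 18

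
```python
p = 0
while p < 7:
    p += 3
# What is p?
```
Trace:
  p=0
  p=3
  p=6
  p=9

Final answer: 9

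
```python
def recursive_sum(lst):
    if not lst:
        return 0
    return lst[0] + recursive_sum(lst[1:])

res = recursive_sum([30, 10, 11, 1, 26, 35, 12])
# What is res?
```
Call trace:
recursive_sum(lst=[30, 10, 11, 1, 26, 35, 12])
  recursive_sum(lst=[10, 11, 1, 26, 35, 12])
    recursive_sum(lst=[11, 1, 26, 35, 12])
      recursive_sum(lst=[1, 26, 35, 12])
        recursive_sum(lst=[26, 35, 12])
          recursive_sum(lst=[35, 12])
            recursive_sum(lst=[12])
              recursive_sum(lst=[])
              -> return 0
            -> return 12
          -> return 47
        -> return 73
      -> return 74
    -> return 85
  -> return 95
-> return 125

Final answer: 125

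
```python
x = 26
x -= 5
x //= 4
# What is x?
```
Trace:
  x=26
  x=21
  x=5

Final answer: 5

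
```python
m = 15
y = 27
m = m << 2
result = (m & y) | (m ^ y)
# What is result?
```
Trace:
  m=15
  m=15, y=27
  m=60, y=27
  m=60, y=27, result=63

Final answer: 63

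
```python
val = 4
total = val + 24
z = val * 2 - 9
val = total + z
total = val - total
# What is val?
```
Trace:
  val=4
  val=4, total=28
  val=4, total=28, z=-1
  val=27, total=28, z=-1
  val=27, total=-1, z=-1

Final answer: 27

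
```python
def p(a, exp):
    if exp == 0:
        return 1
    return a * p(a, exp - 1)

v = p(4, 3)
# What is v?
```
Call trace:
p(a=4, exp=3)
  p(a=4, exp=2)
    p(a=4, exp=1)
      p(a=4, exp=0)
      -> return 1
    -> return 4
  -> return 16
-> return 64

Final answer: 64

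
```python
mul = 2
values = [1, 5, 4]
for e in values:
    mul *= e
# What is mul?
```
Trace:
  mul=2
  mul=2, e=1
  mul=10, e=5
  mul=40, e=4

Final answer: 40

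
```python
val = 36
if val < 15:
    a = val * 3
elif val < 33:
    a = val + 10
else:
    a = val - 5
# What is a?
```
Trace:
  val=36
  val=36, a=31

Final answer: 31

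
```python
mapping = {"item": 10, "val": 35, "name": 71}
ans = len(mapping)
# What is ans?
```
Trace:
  mapping={'item': 10, 'val': 35, 'name': 71}
  mapping={'item': 10, 'val': 35, 'name': 71}, ans=3

Final answer: 3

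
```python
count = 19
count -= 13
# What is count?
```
Trace:
  count=19
  count=6

Final answer: 6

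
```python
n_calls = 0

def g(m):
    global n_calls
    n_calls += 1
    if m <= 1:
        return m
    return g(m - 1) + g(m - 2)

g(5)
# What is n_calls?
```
Call trace (a repeated sub-call is expanded the first time; later identical calls just restate its return value):
g(m=5)
  g(m=4)
    g(m=3)
      g(m=2)
        g(m=1)
        -> return 1
        g(m=0)
        -> return 0
      -> return 1
      g(m=1)
      -> return 1
    -> return 2
    g(m=2) -> return 1  (same call as traced above)
  -> return 3
  g(m=3) -> return 2  (same call as traced above)
-> return 5

n_calls is incremented once per call, so count the calls in each subtree. Let C(m) = number of calls made by g(m).
C(0) = C(1) = 1 (base case, no recursion); C(m) = 1 + C(m - 1) + C(m - 2) otherwise.
C(2) = 1 + C(1) + C(0) = 1 + 1 + 1 = 3
C(3) = 1 + C(2) + C(1) = 1 + 3 + 1 = 5
C(4) = 1 + C(3) + C(2) = 1 + 5 + 3 = 9
C(5) = 1 + C(4) + C(3) = 1 + 9 + 5 = 15
n_calls = C(5) = 15

Final answer: 15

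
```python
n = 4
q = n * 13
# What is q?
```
Trace:
  n=4
  n=4, q=52

Final answer: 52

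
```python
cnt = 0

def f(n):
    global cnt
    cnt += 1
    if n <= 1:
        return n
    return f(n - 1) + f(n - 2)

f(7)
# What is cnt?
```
Call trace (a repeated sub-call is expanded the first time; later identical calls just restate its return value):
f(n=7)
  f(n=6)
    f(n=5)
      f(n=4)
        f(n=3)
          f(n=2)
            f(n=1)
            -> return 1
            f(n=0)
            -> return 0
          -> return 1
          f(n=1)
          -> return 1
        -> return 2
        f(n=2) -> return 1  (same call as traced above)
      -> return 3
      f(n=3) -> return 2  (same call as traced above)
    -> return 5
    f(n=4) -> return 3  (same call as traced above)
  -> return 8
  f(n=5) -> return 5  (same call as traced above)
-> return 13

cnt is incremented once per call, so count the calls in each subtree. Let C(n) = number of calls made by f(n).
C(0) = C(1) = 1 (base case, no recursion); C(n) = 1 + C(n - 1) + C(n - 2) otherwise.
C(2) = 1 + C(1) + C(0) = 1 + 1 + 1 = 3
C(3) = 1 + C(2) + C(1) = 1 + 3 + 1 = 5
C(4) = 1 + C(3) + C(2) = 1 + 5 + 3 = 9
C(5) = 1 + C(4) + C(3) = 1 + 9 + 5 = 15
C(6) = 1 + C(5) + C(4) = 1 + 15 + 9 = 25
C(7) = 1 + C(6) + C(5) = 1 + 25 + 15 = 41
cnt = C(7) = 41

Final answer: 41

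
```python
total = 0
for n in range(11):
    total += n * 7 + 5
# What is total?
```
Trace:
  total=0
  total=5, n=0
  total=17, n=1
  total=36, n=2
  total=62, n=3
  total=95, n=4
  total=135, n=5
  total=182, n=6
  total=236, n=7
  total=297, n=8
  total=365, n=9
  total=440, n=10

Final answer: 440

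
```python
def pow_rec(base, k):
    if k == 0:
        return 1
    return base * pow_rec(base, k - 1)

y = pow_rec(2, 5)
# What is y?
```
Call trace:
pow_rec(base=2, k=5)
  pow_rec(base=2, k=4)
    pow_rec(base=2, k=3)
      pow_rec(base=2, k=2)
        pow_rec(base=2, k=1)
          pow_rec(base=2, k=0)
          -> return 1
        -> return 2
      -> return 4
    -> return 8
  -> return 16
-> return 32

Final answer: 32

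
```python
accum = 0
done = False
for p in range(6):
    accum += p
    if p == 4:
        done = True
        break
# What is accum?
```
Trace:
  accum=0
  accum=0, done=False
  accum=0, done=False, p=0
  accum=1, done=False, p=1
  accum=3, done=False, p=2
  accum=6, done=False, p=3
  accum=10, done=True, p=4

Final answer: 10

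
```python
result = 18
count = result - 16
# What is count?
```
Trace:
  result=18
  result=18, count=2

Final answer: 2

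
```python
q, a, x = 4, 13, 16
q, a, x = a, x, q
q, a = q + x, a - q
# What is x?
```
Trace:
  q=4, a=13, x=16
  q=13, a=16, x=4
  q=17, a=3, x=4

Final answer: 4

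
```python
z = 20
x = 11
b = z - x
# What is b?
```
Trace:
  z=20
  z=20, x=11
  z=20, x=11, b=9

Final answer: 9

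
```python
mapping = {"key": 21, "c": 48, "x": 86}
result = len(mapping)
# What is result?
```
Trace:
  mapping={'key': 21, 'c': 48, 'x': 86}
  mapping={'key': 21, 'c': 48, 'x': 86}, result=3

Final answer: 3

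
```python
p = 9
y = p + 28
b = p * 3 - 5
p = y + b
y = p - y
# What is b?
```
Trace:
  p=9
  p=9, y=37
  p=9, y=37, b=22
  p=59, y=37, b=22
  p=59, y=22, b=22

Final answer: 22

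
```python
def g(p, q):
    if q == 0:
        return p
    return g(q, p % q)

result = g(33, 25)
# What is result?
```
Call trace:
g(p=33, q=25)
  g(p=25, q=8)
    g(p=8, q=1)
      g(p=1, q=0)
      -> return 1
    -> return 1
  -> return 1
-> return 1

Final answer: 1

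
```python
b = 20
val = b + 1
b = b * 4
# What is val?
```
Trace:
  b=20
  b=20, val=21
  b=80, val=21

Final answer: 21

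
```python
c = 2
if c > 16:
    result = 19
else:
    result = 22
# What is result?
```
Trace:
  c=2
  c=2, result=22

Final answer: 22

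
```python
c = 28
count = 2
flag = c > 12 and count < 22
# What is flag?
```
Trace:
  c=28
  c=28, count=2
  c=28, count=2, flag=True

Final answer: True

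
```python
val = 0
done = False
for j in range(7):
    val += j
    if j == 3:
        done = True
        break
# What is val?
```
Trace:
  val=0
  val=0, done=False
  val=0, done=False, j=0
  val=1, done=False, j=1
  val=3, done=False, j=2
  val=6, done=True, j=3

Final answer: 6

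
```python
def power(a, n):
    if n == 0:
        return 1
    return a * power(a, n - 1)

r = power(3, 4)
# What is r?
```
Call trace:
power(a=3, n=4)
  power(a=3, n=3)
    power(a=3, n=2)
      power(a=3, n=1)
        power(a=3, n=0)
        -> return 1
      -> return 3
    -> return 9
  -> return 27
-> return 81

Final answer: 81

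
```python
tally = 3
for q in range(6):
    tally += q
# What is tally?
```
Trace:
  tally=3
  tally=3, q=0
  tally=4, q=1
  tally=6, q=2
  tally=9, q=3
  tally=13, q=4
  tally=18, q=5

Final answer: 18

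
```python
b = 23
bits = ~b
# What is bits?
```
Trace:
  b=23
  b=23, bits=-24

Final answer: -24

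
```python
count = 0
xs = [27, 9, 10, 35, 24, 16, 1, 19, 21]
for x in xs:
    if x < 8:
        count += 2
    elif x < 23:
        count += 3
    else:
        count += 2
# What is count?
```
Trace:
  count=0
  count=2, x=27
  count=5, x=9
  count=8, x=10
  count=10, x=35
  count=12, x=24
  count=15, x=16
  count=17, x=1
  count=20, x=19
  count=23, x=21

Final answer: 23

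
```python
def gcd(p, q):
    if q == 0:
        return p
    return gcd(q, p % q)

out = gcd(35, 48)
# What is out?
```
Call trace:
gcd(p=35, q=48)
  gcd(p=48, q=35)
    gcd(p=35, q=13)
      gcd(p=13, q=9)
        gcd(p=9, q=4)
          gcd(p=4, q=1)
            gcd(p=1, q=0)
            -> return 1
          -> return 1
        -> return 1
      -> return 1
    -> return 1
  -> return 1
-> return 1

Final answer: 1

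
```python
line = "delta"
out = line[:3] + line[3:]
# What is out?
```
Trace:
  line='delta'
  line='delta', out='delta'

Final answer: 'delta'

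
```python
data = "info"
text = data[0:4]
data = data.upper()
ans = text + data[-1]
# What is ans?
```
Trace:
  data='info'
  data='info', text='info'
  data='INFO', text='info'
  data='INFO', text='info', ans='infoO'

Final answer: 'infoO'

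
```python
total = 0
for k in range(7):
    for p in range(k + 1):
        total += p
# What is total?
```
Trace:
  total=0
  total=0, k=0, p=0
  total=0, k=1, p=0
  total=1, k=1, p=1
  total=1, k=2, p=0
  total=2, k=2, p=1
  total=4, k=2, p=2
  total=4, k=3, p=0
  total=5, k=3, p=1
  total=7, k=3, p=2
  total=10, k=3, p=3
  total=10, k=4, p=0
  total=11, k=4, p=1
  total=13, k=4, p=2
  total=16, k=4, p=3
  total=20, k=4, p=4
  total=20, k=5, p=0
  total=21, k=5, p=1
  total=23, k=5, p=2
  total=26, k=5, p=3
  total=30, k=5, p=4
  total=35, k=5, p=5
  total=35, k=6, p=0
  total=36, k=6, p=1
  total=38, k=6, p=2
  total=41, k=6, p=3
  total=45, k=6, p=4
  total=50, k=6, p=5
  total=56, k=6, p=6

Final answer: 56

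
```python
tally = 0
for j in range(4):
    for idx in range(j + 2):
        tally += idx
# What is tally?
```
Trace:
  tally=0
  tally=0, j=0, idx=0
  tally=1, j=0, idx=1
  tally=1, j=1, idx=0
  tally=2, j=1, idx=1
  tally=4, j=1, idx=2
  tally=4, j=2, idx=0
  tally=5, j=2, idx=1
  tally=7, j=2, idx=2
  tally=10, j=2, idx=3
  tally=10, j=3, idx=0
  tally=11, j=3, idx=1
  tally=13, j=3, idx=2
  tally=16, j=3, idx=3
  tally=20, j=3, idx=4

Final answer: 20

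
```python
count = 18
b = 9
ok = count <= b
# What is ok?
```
Trace:
  count=18
  count=18, b=9
  count=18, b=9, ok=False

Final answer: False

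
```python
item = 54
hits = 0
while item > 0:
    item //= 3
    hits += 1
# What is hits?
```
Trace:
  item=54
  item=54, hits=0
  item=18, hits=1
  item=6, hits=2
  item=2, hits=3
  item=0, hits=4

Final answer: 4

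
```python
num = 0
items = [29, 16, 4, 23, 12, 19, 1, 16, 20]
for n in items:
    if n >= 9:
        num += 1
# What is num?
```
Trace:
  num=0
  num=1, n=29
  num=2, n=16
  num=2, n=4
  num=3, n=23
  num=4, n=12
  num=5, n=19
  num=5, n=1
  num=6, n=16
  num=7, n=20

Final answer: 7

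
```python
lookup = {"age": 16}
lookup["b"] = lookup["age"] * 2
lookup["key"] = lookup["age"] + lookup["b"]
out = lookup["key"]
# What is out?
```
Trace:
  lookup={'age': 16}
  lookup={'age': 16, 'b': 32}
  lookup={'age': 16, 'b': 32, 'key': 48}
  lookup={'age': 16, 'b': 32, 'key': 48}, out=48

Final answer: 48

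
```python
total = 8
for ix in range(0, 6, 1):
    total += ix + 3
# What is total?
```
Trace:
  total=8
  total=11, ix=0
  total=15, ix=1
  total=20, ix=2
  total=26, ix=3
  total=33, ix=4
  total=41, ix=5

Final answer: 41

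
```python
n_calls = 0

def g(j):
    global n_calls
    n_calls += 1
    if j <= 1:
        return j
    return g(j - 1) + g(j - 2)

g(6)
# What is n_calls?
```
Call trace (a repeated sub-call is expanded the first time; later identical calls just restate its return value):
g(j=6)
  g(j=5)
    g(j=4)
      g(j=3)
        g(j=2)
          g(j=1)
          -> return 1
          g(j=0)
          -> return 0
        -> return 1
        g(j=1)
        -> return 1
      -> return 2
      g(j=2) -> return 1  (same call as traced above)
    -> return 3
    g(j=3) -> return 2  (same call as traced above)
  -> return 5
  g(j=4) -> return 3  (same call as traced above)
-> return 8

n_calls is incremented once per call, so count the calls in each subtree. Let C(j) = number of calls made by g(j).
C(0) = C(1) = 1 (base case, no recursion); C(j) = 1 + C(j - 1) + C(j - 2) otherwise.
C(2) = 1 + C(1) + C(0) = 1 + 1 + 1 = 3
C(3) = 1 + C(2) + C(1) = 1 + 3 + 1 = 5
C(4) = 1 + C(3) + C(2) = 1 + 5 + 3 = 9
C(5) = 1 + C(4) + C(3) = 1 + 9 + 5 = 15
C(6) = 1 + C(5) + C(4) = 1 + 15 + 9 = 25
n_calls = C(6) = 25

Final answer: 25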